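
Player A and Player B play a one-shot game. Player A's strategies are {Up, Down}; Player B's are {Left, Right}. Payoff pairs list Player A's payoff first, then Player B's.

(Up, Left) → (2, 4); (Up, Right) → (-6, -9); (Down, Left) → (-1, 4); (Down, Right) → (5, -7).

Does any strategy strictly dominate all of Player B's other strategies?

Check whether one of Player B's strategies beats all alternatives regardless of what the opponent does.
Left strictly dominates: vs Up: 4 > -9; vs Down: 4 > -7.

Left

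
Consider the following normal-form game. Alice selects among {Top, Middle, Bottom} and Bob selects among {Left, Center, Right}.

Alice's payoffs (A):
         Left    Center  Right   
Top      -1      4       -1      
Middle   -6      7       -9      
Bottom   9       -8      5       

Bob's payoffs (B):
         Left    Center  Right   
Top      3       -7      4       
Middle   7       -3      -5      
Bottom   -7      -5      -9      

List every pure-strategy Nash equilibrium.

None

Find each player's best response to every opponent strategy; NE are the intersections.
Alice's best responses — vs Left: Bottom (payoff 9); vs Center: Middle (payoff 7); vs Right: Bottom (payoff 5).
Bob's best responses — vs Top: Right (payoff 4); vs Middle: Left (payoff 7); vs Bottom: Center (payoff -5).
No cell has both players best-responding. For instance, Alice's best reply to Right is Bottom, but against Bottom Bob prefers Center over Right.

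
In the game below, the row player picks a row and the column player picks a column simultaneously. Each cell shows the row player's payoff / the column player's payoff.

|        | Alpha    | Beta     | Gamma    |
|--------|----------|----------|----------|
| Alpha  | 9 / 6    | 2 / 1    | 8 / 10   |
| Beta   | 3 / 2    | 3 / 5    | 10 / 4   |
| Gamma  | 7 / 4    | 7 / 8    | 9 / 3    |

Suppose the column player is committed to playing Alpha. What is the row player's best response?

Alpha

With the column player fixed at Alpha, the row player's payoffs are: Alpha → 9, Beta → 3, Gamma → 7.
The maximum is 9, achieved by Alpha.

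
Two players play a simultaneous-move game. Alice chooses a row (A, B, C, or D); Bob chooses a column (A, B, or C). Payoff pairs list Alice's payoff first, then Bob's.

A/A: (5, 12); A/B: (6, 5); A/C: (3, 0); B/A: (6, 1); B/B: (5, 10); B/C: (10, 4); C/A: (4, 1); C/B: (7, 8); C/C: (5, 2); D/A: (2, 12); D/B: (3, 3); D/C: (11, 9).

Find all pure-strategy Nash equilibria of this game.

(C, B)

Check mutual best responses: a cell is a NE iff neither player can gain by unilaterally deviating.
Alice's best responses — vs A: B (payoff 6); vs B: C (payoff 7); vs C: D (payoff 11).
Bob's best responses — vs A: A (payoff 12); vs B: B (payoff 10); vs C: B (payoff 8); vs D: A (payoff 12).
The only mutual best response is (C, B); neither player gains by switching there.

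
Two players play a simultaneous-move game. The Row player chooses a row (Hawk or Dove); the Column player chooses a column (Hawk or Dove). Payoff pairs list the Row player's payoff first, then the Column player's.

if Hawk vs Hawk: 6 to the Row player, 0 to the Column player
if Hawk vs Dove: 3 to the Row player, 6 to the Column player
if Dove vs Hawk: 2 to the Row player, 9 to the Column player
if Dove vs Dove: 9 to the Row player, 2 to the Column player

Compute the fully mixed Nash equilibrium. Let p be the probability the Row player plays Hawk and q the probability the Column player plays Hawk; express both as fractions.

Each player's mixing probability is pinned down by making the *other* player indifferent.
The Column player indifferent between Hawk and Dove: p·0 + (1−p)·9 = p·6 + (1−p)·2 ⟹ 9 + (-9)p = 2 + 4p ⟹ p = 7/13.
The Row player indifferent between Hawk and Dove: q·6 + (1−q)·3 = q·2 + (1−q)·9 ⟹ 3 + 3q = 9 + (-7)q ⟹ q = 3/5.

p = 7/13, q = 3/5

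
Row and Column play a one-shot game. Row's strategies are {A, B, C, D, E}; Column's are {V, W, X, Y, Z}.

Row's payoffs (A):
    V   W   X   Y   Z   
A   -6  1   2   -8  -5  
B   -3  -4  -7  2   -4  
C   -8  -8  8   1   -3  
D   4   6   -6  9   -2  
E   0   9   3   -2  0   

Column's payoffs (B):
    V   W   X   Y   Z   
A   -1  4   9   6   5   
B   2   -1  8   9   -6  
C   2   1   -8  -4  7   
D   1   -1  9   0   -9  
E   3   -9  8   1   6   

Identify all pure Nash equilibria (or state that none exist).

Check mutual best responses: a cell is a NE iff neither player can gain by unilaterally deviating.
Row's best responses — vs V: D (payoff 4); vs W: E (payoff 9); vs X: C (payoff 8); vs Y: D (payoff 9); vs Z: E (payoff 0).
Column's best responses — vs A: X (payoff 9); vs B: Y (payoff 9); vs C: Z (payoff 7); vs D: X (payoff 9); vs E: X (payoff 8).
No cell has both players best-responding. For instance, Row's best reply to Y is D, but against D Column prefers X over Y.

No pure-strategy Nash equilibrium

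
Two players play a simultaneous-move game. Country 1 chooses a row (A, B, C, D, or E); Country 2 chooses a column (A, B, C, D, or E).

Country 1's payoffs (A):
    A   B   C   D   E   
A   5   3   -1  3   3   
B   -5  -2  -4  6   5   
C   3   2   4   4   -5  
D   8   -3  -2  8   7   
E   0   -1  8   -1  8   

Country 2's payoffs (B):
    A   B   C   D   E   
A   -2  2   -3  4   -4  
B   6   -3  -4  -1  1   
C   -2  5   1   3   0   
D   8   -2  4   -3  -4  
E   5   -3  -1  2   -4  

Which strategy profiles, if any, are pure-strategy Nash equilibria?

Find each player's best response to every opponent strategy; NE are the intersections.
Country 1's best responses — vs A: D (payoff 8); vs B: A (payoff 3); vs C: E (payoff 8); vs D: D (payoff 8); vs E: E (payoff 8).
Country 2's best responses — vs A: D (payoff 4); vs B: A (payoff 6); vs C: B (payoff 5); vs D: A (payoff 8); vs E: A (payoff 5).
The only mutual best response is (D, A); neither player gains by switching there.

(D, A)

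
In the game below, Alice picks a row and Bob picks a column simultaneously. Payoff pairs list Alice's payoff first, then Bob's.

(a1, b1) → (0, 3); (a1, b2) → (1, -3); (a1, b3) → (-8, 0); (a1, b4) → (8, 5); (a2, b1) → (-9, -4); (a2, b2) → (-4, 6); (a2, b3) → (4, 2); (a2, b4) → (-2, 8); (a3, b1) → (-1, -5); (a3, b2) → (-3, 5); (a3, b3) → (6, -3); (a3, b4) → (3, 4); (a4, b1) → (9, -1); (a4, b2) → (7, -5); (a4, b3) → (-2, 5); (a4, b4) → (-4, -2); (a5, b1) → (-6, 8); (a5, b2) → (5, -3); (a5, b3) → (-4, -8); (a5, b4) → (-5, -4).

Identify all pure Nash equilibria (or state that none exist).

A profile is a Nash equilibrium when each player is best-responding to the other.
Alice's best responses — vs b1: a4 (payoff 9); vs b2: a4 (payoff 7); vs b3: a3 (payoff 6); vs b4: a1 (payoff 8).
Bob's best responses — vs a1: b4 (payoff 5); vs a2: b4 (payoff 8); vs a3: b2 (payoff 5); vs a4: b3 (payoff 5); vs a5: b1 (payoff 8).
The only mutual best response is (a1, b4); neither player gains by switching there.

(a1, b4)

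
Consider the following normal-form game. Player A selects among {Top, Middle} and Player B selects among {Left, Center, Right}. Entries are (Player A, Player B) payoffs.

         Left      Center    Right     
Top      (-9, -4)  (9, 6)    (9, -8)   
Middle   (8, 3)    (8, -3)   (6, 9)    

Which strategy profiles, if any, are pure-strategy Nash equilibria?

(Top, Center)

Check mutual best responses: a cell is a NE iff neither player can gain by unilaterally deviating.
Player A's best responses — vs Left: Middle (payoff 8); vs Center: Top (payoff 9); vs Right: Top (payoff 9).
Player B's best responses — vs Top: Center (payoff 6); vs Middle: Right (payoff 9).
The only mutual best response is (Top, Center); neither player gains by switching there.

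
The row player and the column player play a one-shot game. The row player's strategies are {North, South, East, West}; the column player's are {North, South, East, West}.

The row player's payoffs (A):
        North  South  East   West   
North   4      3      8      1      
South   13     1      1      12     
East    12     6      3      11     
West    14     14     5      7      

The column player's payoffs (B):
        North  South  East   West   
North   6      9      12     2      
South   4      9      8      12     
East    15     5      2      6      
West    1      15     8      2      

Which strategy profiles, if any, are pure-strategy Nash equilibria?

(North, East), (South, West), and (West, South)

A profile is a Nash equilibrium when each player is best-responding to the other.
The row player's best responses — vs North: West (payoff 14); vs South: West (payoff 14); vs East: North (payoff 8); vs West: South (payoff 12).
The column player's best responses — vs North: East (payoff 12); vs South: West (payoff 12); vs East: North (payoff 15); vs West: South (payoff 15).
Mutual best responses occur at (North, East), (South, West), and (West, South); at each, neither player gains by switching.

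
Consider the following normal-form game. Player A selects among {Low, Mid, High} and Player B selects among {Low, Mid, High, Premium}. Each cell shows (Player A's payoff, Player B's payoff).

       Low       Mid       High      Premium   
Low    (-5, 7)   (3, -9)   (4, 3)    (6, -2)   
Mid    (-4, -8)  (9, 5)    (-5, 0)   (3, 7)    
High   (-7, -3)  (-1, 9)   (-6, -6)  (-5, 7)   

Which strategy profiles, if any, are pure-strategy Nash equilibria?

A profile is a Nash equilibrium when each player is best-responding to the other.
Player A's best responses — vs Low: Mid (payoff -4); vs Mid: Mid (payoff 9); vs High: Low (payoff 4); vs Premium: Low (payoff 6).
Player B's best responses — vs Low: Low (payoff 7); vs Mid: Premium (payoff 7); vs High: Mid (payoff 9).
No cell has both players best-responding. For instance, Player A's best reply to Premium is Low, but against Low Player B prefers Low over Premium.

None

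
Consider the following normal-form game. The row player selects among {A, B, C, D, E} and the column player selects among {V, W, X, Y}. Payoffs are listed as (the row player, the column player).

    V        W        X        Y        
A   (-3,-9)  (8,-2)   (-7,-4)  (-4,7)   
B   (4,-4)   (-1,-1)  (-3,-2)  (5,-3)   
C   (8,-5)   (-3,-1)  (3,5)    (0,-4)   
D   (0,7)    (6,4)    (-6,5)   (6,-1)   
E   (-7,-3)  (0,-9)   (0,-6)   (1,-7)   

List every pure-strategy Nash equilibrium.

(C, X)

Find each player's best response to every opponent strategy; NE are the intersections.
The row player's best responses — vs V: C (payoff 8); vs W: A (payoff 8); vs X: C (payoff 3); vs Y: D (payoff 6).
The column player's best responses — vs A: Y (payoff 7); vs B: W (payoff -1); vs C: X (payoff 5); vs D: V (payoff 7); vs E: V (payoff -3).
The only mutual best response is (C, X); neither player gains by switching there.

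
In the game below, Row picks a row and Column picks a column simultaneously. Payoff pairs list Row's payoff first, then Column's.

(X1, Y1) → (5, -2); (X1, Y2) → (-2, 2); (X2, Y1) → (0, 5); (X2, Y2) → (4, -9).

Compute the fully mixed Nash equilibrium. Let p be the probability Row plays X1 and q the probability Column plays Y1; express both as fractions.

In a mixed NE each player is indifferent between their pure strategies, so the opponent's mix sets the indifference.
Column indifferent between Y1 and Y2: p·(-2) + (1−p)·5 = p·2 + (1−p)·(-9) ⟹ 5 + (-7)p = (-9) + 11p ⟹ p = 7/9.
Row indifferent between X1 and X2: q·5 + (1−q)·(-2) = q·0 + (1−q)·4 ⟹ (-2) + 7q = 4 + (-4)q ⟹ q = 6/11.

p = 7/9, q = 6/11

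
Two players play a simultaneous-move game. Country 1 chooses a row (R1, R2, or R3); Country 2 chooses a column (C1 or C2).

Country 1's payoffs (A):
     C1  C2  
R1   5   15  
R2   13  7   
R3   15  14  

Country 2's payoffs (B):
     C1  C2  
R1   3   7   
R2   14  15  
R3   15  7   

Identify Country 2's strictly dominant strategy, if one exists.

Check whether one of Country 2's strategies beats all alternatives regardless of what the opponent does.
C1 is not dominant: against R1, C2 gives 7 > 3.
C2 is not dominant: against R3, C1 gives 15 > 7.
No single strategy is best against every opponent action.

No strictly dominant strategy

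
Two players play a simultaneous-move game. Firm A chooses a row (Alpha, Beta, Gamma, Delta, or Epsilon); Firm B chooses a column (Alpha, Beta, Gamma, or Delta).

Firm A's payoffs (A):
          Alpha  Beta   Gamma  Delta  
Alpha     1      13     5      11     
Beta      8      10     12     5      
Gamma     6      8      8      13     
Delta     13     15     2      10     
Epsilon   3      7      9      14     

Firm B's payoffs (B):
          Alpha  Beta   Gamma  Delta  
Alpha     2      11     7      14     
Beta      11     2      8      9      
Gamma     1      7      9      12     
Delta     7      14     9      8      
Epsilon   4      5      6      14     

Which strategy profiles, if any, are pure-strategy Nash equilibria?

A profile is a Nash equilibrium when each player is best-responding to the other.
Firm A's best responses — vs Alpha: Delta (payoff 13); vs Beta: Delta (payoff 15); vs Gamma: Beta (payoff 12); vs Delta: Epsilon (payoff 14).
Firm B's best responses — vs Alpha: Delta (payoff 14); vs Beta: Alpha (payoff 11); vs Gamma: Delta (payoff 12); vs Delta: Beta (payoff 14); vs Epsilon: Delta (payoff 14).
Mutual best responses occur at (Delta, Beta) and (Epsilon, Delta); at each, neither player gains by switching.

(Delta, Beta) and (Epsilon, Delta)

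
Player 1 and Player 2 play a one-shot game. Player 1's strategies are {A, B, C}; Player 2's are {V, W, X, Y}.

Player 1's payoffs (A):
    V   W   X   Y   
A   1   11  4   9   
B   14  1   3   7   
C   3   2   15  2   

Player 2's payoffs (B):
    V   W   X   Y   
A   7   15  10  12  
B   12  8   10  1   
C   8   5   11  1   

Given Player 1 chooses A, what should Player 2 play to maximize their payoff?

With Player 1 fixed at A, Player 2's payoffs are: V → 7, W → 15, X → 10, Y → 12.
The maximum is 15, achieved by W.

W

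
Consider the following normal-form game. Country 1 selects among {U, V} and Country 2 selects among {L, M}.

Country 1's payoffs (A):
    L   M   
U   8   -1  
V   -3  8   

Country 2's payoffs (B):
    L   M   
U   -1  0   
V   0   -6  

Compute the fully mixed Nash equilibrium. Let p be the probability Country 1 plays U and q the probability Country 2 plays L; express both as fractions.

p = 6/7, q = 9/20

In a mixed NE each player is indifferent between their pure strategies, so the opponent's mix sets the indifference.
Country 2 indifferent between L and M: p·(-1) + (1−p)·0 = p·0 + (1−p)·(-6) ⟹ 0 + (-1)p = (-6) + 6p ⟹ p = 6/7.
Country 1 indifferent between U and V: q·8 + (1−q)·(-1) = q·(-3) + (1−q)·8 ⟹ (-1) + 9q = 8 + (-11)q ⟹ q = 9/20.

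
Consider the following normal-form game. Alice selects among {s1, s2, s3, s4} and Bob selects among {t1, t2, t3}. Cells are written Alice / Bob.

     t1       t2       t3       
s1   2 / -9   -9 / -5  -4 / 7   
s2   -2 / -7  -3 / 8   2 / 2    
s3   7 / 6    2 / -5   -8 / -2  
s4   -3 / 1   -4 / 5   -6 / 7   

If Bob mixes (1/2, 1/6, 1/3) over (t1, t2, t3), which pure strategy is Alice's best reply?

s3

Alice's best reply maximizes expected payoff against the mix.
s1: (1/2)·2 + (1/6)·(-9) + (1/3)·(-4) = -11/6
s2: (1/2)·(-2) + (1/6)·(-3) + (1/3)·2 = -5/6
s3: (1/2)·7 + (1/6)·2 + (1/3)·(-8) = 7/6
s4: (1/2)·(-3) + (1/6)·(-4) + (1/3)·(-6) = -25/6
Highest expected payoff is 7/6, from s3.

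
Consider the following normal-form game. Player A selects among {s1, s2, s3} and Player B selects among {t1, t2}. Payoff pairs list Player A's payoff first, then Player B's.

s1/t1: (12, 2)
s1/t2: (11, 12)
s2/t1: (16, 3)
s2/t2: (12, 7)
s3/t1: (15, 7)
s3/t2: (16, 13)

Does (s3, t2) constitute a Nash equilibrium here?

Holding Player B at t2: Player A gets 16 from s3, versus 11 from s1, 12 from s2. No profitable deviation for Player A.
Holding Player A at s3: Player B gets 13 from t2, versus 7 from t1. No profitable deviation for Player B either.

Yes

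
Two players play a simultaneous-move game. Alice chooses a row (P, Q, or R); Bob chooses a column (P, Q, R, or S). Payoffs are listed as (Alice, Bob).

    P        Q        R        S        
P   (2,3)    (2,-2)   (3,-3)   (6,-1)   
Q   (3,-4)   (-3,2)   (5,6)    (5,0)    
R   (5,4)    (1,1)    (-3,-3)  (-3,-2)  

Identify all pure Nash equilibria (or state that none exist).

A profile is a Nash equilibrium when each player is best-responding to the other.
Alice's best responses — vs P: R (payoff 5); vs Q: P (payoff 2); vs R: Q (payoff 5); vs S: P (payoff 6).
Bob's best responses — vs P: P (payoff 3); vs Q: R (payoff 6); vs R: P (payoff 4).
Mutual best responses occur at (Q, R) and (R, P); at each, neither player gains by switching.

(Q, R) and (R, P)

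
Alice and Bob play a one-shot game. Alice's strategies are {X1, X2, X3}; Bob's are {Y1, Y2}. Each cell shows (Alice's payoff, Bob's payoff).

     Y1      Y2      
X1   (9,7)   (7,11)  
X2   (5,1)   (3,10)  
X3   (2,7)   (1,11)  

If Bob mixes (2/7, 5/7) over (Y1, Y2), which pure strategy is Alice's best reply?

X1

Alice's best reply maximizes expected payoff against the mix.
X1: (2/7)·9 + (5/7)·7 = 53/7
X2: (2/7)·5 + (5/7)·3 = 25/7
X3: (2/7)·2 + (5/7)·1 = 9/7
Highest expected payoff is 53/7, from X1.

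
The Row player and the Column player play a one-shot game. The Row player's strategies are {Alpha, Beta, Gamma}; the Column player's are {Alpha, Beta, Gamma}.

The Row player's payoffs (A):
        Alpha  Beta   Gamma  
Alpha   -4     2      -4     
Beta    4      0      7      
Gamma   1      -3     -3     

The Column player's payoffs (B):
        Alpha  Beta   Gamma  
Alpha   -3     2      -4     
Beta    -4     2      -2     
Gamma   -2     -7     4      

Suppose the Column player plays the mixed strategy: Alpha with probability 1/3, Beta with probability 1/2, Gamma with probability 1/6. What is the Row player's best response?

The Row player's best reply maximizes expected payoff against the mix.
Alpha: (1/3)·(-4) + (1/2)·2 + (1/6)·(-4) = -1
Beta: (1/3)·4 + (1/2)·0 + (1/6)·7 = 5/2
Gamma: (1/3)·1 + (1/2)·(-3) + (1/6)·(-3) = -5/3
Highest expected payoff is 5/2, from Beta.

Beta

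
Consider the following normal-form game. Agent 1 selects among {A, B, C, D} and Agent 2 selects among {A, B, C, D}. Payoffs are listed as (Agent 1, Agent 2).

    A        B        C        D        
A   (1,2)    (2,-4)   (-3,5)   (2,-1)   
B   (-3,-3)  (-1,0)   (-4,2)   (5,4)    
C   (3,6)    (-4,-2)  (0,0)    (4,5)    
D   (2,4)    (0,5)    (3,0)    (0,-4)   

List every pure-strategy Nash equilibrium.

(B, D) and (C, A)

Check mutual best responses: a cell is a NE iff neither player can gain by unilaterally deviating.
Agent 1's best responses — vs A: C (payoff 3); vs B: A (payoff 2); vs C: D (payoff 3); vs D: B (payoff 5).
Agent 2's best responses — vs A: C (payoff 5); vs B: D (payoff 4); vs C: A (payoff 6); vs D: B (payoff 5).
Mutual best responses occur at (B, D) and (C, A); at each, neither player gains by switching.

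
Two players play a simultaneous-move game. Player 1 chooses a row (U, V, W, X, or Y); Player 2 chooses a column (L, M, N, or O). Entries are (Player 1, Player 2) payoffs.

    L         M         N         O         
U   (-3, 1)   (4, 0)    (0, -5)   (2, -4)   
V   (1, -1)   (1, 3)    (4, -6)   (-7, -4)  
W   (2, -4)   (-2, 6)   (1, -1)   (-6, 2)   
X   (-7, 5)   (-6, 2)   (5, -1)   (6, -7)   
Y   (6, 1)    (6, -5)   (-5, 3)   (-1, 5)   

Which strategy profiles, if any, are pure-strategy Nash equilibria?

A profile is a Nash equilibrium when each player is best-responding to the other.
Player 1's best responses — vs L: Y (payoff 6); vs M: Y (payoff 6); vs N: X (payoff 5); vs O: X (payoff 6).
Player 2's best responses — vs U: L (payoff 1); vs V: M (payoff 3); vs W: M (payoff 6); vs X: L (payoff 5); vs Y: O (payoff 5).
No cell has both players best-responding. For instance, Player 1's best reply to O is X, but against X Player 2 prefers L over O.

There is no pure-strategy Nash equilibrium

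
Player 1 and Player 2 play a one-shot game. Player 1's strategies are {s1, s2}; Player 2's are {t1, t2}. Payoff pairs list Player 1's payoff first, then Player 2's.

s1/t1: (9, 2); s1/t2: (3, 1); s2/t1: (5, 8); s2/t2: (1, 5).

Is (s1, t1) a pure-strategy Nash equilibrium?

Holding Player 2 at t1: Player 1 gets 9 from s1, versus 5 from s2. No profitable deviation for Player 1.
Holding Player 1 at s1: Player 2 gets 2 from t1, versus 1 from t2. No profitable deviation for Player 2 either.

Yes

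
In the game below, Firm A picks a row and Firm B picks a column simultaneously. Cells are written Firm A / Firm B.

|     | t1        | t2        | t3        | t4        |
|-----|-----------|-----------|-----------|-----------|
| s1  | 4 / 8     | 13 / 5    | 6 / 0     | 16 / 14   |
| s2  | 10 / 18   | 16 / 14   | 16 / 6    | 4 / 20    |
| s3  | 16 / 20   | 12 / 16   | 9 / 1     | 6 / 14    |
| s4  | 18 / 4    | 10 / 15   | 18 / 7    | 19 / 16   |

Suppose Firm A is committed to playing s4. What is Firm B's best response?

With Firm A fixed at s4, Firm B's payoffs are: t1 → 4, t2 → 15, t3 → 7, t4 → 16.
The maximum is 16, achieved by t4.

t4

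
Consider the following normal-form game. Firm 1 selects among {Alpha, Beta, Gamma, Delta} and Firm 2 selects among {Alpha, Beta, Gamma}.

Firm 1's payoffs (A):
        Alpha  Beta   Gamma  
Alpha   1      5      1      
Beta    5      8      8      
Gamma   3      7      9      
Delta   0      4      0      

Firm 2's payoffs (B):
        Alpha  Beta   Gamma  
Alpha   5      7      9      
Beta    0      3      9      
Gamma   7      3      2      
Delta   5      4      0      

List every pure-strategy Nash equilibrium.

There is no pure-strategy Nash equilibrium

A profile is a Nash equilibrium when each player is best-responding to the other.
Firm 1's best responses — vs Alpha: Beta (payoff 5); vs Beta: Beta (payoff 8); vs Gamma: Gamma (payoff 9).
Firm 2's best responses — vs Alpha: Gamma (payoff 9); vs Beta: Gamma (payoff 9); vs Gamma: Alpha (payoff 7); vs Delta: Alpha (payoff 5).
No cell has both players best-responding. For instance, Firm 1's best reply to Gamma is Gamma, but against Gamma Firm 2 prefers Alpha over Gamma.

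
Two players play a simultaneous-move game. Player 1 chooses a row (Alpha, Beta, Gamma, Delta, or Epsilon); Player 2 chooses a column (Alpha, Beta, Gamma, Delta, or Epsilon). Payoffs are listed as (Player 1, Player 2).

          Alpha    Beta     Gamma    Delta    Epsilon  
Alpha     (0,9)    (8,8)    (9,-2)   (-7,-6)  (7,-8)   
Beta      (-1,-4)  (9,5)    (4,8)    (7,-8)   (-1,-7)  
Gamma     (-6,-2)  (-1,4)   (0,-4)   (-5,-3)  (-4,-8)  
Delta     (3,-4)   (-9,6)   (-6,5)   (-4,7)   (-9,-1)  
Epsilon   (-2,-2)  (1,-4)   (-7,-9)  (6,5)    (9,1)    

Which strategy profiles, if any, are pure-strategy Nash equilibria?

Find each player's best response to every opponent strategy; NE are the intersections.
Player 1's best responses — vs Alpha: Delta (payoff 3); vs Beta: Beta (payoff 9); vs Gamma: Alpha (payoff 9); vs Delta: Beta (payoff 7); vs Epsilon: Epsilon (payoff 9).
Player 2's best responses — vs Alpha: Alpha (payoff 9); vs Beta: Gamma (payoff 8); vs Gamma: Beta (payoff 4); vs Delta: Delta (payoff 7); vs Epsilon: Delta (payoff 5).
No cell has both players best-responding. For instance, Player 1's best reply to Epsilon is Epsilon, but against Epsilon Player 2 prefers Delta over Epsilon.

There is no pure-strategy Nash equilibrium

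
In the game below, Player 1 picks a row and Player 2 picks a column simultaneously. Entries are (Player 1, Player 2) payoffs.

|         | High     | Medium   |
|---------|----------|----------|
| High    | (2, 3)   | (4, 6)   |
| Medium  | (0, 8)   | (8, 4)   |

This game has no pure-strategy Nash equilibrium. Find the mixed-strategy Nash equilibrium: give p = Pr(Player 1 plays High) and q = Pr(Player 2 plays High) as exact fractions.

In a mixed NE each player is indifferent between their pure strategies, so the opponent's mix sets the indifference.
Player 2 indifferent between High and Medium: p·3 + (1−p)·8 = p·6 + (1−p)·4 ⟹ 8 + (-5)p = 4 + 2p ⟹ p = 4/7.
Player 1 indifferent between High and Medium: q·2 + (1−q)·4 = q·0 + (1−q)·8 ⟹ 4 + (-2)q = 8 + (-8)q ⟹ q = 2/3.

p = 4/7, q = 2/3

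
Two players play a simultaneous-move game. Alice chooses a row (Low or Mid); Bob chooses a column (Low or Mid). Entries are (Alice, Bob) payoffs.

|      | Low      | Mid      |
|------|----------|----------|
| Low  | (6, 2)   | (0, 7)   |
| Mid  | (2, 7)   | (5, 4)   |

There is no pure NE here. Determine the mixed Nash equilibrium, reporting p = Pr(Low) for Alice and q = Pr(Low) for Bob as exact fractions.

p = 3/8, q = 5/9

Each player's mixing probability is pinned down by making the *other* player indifferent.
Bob indifferent between Low and Mid: p·2 + (1−p)·7 = p·7 + (1−p)·4 ⟹ 7 + (-5)p = 4 + 3p ⟹ p = 3/8.
Alice indifferent between Low and Mid: q·6 + (1−q)·0 = q·2 + (1−q)·5 ⟹ 0 + 6q = 5 + (-3)q ⟹ q = 5/9.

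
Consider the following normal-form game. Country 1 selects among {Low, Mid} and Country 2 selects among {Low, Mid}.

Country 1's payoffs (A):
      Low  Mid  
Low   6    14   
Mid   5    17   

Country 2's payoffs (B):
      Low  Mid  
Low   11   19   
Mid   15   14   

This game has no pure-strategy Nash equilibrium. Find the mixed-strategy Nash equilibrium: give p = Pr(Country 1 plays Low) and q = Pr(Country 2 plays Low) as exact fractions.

In a mixed NE each player is indifferent between their pure strategies, so the opponent's mix sets the indifference.
Country 2 indifferent between Low and Mid: p·11 + (1−p)·15 = p·19 + (1−p)·14 ⟹ 15 + (-4)p = 14 + 5p ⟹ p = 1/9.
Country 1 indifferent between Low and Mid: q·6 + (1−q)·14 = q·5 + (1−q)·17 ⟹ 14 + (-8)q = 17 + (-12)q ⟹ q = 3/4.

p = 1/9, q = 3/4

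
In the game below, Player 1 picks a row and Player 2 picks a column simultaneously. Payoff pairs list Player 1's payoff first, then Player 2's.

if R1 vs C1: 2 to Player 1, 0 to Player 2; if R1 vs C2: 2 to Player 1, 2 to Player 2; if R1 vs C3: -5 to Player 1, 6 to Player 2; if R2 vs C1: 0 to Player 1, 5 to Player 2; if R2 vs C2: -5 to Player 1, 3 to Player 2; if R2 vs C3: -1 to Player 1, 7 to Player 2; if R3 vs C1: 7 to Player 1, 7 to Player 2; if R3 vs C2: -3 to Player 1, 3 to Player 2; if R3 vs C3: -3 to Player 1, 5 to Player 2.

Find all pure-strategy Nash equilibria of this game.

A profile is a Nash equilibrium when each player is best-responding to the other.
Player 1's best responses — vs C1: R3 (payoff 7); vs C2: R1 (payoff 2); vs C3: R2 (payoff -1).
Player 2's best responses — vs R1: C3 (payoff 6); vs R2: C3 (payoff 7); vs R3: C1 (payoff 7).
Mutual best responses occur at (R2, C3) and (R3, C1); at each, neither player gains by switching.

(R2, C3) and (R3, C1)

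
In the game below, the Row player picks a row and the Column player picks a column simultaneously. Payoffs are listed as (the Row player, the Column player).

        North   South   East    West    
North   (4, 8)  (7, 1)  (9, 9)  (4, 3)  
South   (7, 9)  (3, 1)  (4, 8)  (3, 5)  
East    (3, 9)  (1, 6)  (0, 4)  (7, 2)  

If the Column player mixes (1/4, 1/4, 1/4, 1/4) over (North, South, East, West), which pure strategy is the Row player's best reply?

Compute the Row player's expected payoff from each pure strategy against the given mix.
North: (1/4)·4 + (1/4)·7 + (1/4)·9 + (1/4)·4 = 6
South: (1/4)·7 + (1/4)·3 + (1/4)·4 + (1/4)·3 = 17/4
East: (1/4)·3 + (1/4)·1 + (1/4)·0 + (1/4)·7 = 11/4
Highest expected payoff is 6, from North.

North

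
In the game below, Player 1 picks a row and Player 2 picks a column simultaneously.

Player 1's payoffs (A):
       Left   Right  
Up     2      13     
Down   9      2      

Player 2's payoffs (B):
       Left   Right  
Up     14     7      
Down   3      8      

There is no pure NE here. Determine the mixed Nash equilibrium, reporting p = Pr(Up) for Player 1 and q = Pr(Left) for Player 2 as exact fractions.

p = 5/12, q = 11/18

Each player's mixing probability is pinned down by making the *other* player indifferent.
Player 2 indifferent between Left and Right: p·14 + (1−p)·3 = p·7 + (1−p)·8 ⟹ 3 + 11p = 8 + (-1)p ⟹ p = 5/12.
Player 1 indifferent between Up and Down: q·2 + (1−q)·13 = q·9 + (1−q)·2 ⟹ 13 + (-11)q = 2 + 7q ⟹ q = 11/18.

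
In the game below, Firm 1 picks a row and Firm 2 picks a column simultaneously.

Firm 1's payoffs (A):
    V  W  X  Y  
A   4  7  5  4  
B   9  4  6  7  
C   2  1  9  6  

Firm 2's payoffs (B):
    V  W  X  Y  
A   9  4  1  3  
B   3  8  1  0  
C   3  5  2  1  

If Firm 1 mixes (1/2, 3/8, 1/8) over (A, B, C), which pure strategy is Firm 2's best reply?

Firm 2's best reply maximizes expected payoff against the mix.
V: (1/2)·9 + (3/8)·3 + (1/8)·3 = 6
W: (1/2)·4 + (3/8)·8 + (1/8)·5 = 45/8
X: (1/2)·1 + (3/8)·1 + (1/8)·2 = 9/8
Y: (1/2)·3 + (3/8)·0 + (1/8)·1 = 13/8
Highest expected payoff is 6, from V.

V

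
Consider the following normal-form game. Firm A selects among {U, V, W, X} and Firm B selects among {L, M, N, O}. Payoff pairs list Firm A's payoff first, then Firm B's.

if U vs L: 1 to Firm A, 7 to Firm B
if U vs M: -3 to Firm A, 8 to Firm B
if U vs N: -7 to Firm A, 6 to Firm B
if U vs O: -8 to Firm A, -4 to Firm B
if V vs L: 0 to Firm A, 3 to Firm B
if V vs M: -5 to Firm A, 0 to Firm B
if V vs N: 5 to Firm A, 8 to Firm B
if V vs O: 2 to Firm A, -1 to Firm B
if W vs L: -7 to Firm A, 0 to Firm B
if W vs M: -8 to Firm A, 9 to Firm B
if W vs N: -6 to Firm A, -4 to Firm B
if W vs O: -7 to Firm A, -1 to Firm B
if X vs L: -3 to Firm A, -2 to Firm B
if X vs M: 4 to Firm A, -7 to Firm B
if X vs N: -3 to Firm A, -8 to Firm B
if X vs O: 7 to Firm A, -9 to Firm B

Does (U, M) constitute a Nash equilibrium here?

Holding Firm B at M: Firm A gets -3 from U but could get 4 by switching to X. Firm A has a profitable deviation.

No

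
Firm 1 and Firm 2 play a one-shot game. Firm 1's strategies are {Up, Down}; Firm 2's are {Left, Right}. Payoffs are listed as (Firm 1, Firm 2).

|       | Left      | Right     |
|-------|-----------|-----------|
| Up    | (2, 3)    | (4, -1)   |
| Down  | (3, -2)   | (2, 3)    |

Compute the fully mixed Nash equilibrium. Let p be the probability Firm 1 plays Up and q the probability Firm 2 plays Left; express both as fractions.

p = 5/9, q = 2/3

Each player's mixing probability is pinned down by making the *other* player indifferent.
Firm 2 indifferent between Left and Right: p·3 + (1−p)·(-2) = p·(-1) + (1−p)·3 ⟹ (-2) + 5p = 3 + (-4)p ⟹ p = 5/9.
Firm 1 indifferent between Up and Down: q·2 + (1−q)·4 = q·3 + (1−q)·2 ⟹ 4 + (-2)q = 2 + 1q ⟹ q = 2/3.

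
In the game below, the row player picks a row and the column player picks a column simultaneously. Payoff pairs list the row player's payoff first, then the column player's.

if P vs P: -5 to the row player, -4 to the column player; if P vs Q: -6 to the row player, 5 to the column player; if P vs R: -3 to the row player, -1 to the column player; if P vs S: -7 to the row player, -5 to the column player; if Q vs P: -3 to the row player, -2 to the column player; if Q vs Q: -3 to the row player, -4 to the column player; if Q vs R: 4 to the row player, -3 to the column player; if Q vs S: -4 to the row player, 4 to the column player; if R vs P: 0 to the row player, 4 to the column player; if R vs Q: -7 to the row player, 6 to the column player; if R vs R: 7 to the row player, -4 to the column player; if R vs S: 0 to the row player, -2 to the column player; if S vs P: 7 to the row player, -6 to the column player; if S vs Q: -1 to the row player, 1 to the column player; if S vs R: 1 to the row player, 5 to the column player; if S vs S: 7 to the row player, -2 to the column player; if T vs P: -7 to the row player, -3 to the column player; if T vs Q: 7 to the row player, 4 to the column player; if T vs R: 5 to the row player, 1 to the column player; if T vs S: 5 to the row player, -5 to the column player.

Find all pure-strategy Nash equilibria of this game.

(T, Q)

Find each player's best response to every opponent strategy; NE are the intersections.
The row player's best responses — vs P: S (payoff 7); vs Q: T (payoff 7); vs R: R (payoff 7); vs S: S (payoff 7).
The column player's best responses — vs P: Q (payoff 5); vs Q: S (payoff 4); vs R: Q (payoff 6); vs S: R (payoff 5); vs T: Q (payoff 4).
The only mutual best response is (T, Q); neither player gains by switching there.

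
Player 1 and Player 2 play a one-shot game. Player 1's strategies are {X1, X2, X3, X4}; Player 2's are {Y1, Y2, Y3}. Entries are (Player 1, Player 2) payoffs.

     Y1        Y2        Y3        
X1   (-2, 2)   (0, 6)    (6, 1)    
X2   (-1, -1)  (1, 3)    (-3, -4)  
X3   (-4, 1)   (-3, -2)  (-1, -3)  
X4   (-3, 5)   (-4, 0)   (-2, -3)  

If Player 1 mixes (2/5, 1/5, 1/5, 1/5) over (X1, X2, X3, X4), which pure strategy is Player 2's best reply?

Compute Player 2's expected payoff from each pure strategy against the given mix.
Y1: (2/5)·2 + (1/5)·(-1) + (1/5)·1 + (1/5)·5 = 9/5
Y2: (2/5)·6 + (1/5)·3 + (1/5)·(-2) + (1/5)·0 = 13/5
Y3: (2/5)·1 + (1/5)·(-4) + (1/5)·(-3) + (1/5)·(-3) = -8/5
Highest expected payoff is 13/5, from Y2.

Y2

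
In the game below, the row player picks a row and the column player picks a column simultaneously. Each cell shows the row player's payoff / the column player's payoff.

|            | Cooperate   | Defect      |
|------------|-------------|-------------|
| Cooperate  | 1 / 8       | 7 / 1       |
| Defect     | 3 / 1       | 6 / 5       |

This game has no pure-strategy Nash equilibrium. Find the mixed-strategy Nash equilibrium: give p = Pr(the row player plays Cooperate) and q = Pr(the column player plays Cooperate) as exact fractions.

p = 4/11, q = 1/3

Each player's mixing probability is pinned down by making the *other* player indifferent.
The column player indifferent between Cooperate and Defect: p·8 + (1−p)·1 = p·1 + (1−p)·5 ⟹ 1 + 7p = 5 + (-4)p ⟹ p = 4/11.
The row player indifferent between Cooperate and Defect: q·1 + (1−q)·7 = q·3 + (1−q)·6 ⟹ 7 + (-6)q = 6 + (-3)q ⟹ q = 1/3.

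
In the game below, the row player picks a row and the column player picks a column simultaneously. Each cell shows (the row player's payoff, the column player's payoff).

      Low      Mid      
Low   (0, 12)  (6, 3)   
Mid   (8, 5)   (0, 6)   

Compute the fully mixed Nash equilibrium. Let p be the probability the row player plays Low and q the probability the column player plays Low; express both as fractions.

In a mixed NE each player is indifferent between their pure strategies, so the opponent's mix sets the indifference.
The column player indifferent between Low and Mid: p·12 + (1−p)·5 = p·3 + (1−p)·6 ⟹ 5 + 7p = 6 + (-3)p ⟹ p = 1/10.
The row player indifferent between Low and Mid: q·0 + (1−q)·6 = q·8 + (1−q)·0 ⟹ 6 + (-6)q = 0 + 8q ⟹ q = 3/7.

p = 1/10, q = 3/7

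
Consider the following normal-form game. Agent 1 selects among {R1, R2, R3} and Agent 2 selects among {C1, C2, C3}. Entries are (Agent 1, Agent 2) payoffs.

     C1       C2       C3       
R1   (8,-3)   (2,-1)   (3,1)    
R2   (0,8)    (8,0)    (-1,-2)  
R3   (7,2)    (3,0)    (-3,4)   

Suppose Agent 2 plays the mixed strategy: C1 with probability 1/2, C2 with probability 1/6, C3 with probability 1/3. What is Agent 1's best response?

R1

Agent 1's best reply maximizes expected payoff against the mix.
R1: (1/2)·8 + (1/6)·2 + (1/3)·3 = 16/3
R2: (1/2)·0 + (1/6)·8 + (1/3)·(-1) = 1
R3: (1/2)·7 + (1/6)·3 + (1/3)·(-3) = 3
Highest expected payoff is 16/3, from R1.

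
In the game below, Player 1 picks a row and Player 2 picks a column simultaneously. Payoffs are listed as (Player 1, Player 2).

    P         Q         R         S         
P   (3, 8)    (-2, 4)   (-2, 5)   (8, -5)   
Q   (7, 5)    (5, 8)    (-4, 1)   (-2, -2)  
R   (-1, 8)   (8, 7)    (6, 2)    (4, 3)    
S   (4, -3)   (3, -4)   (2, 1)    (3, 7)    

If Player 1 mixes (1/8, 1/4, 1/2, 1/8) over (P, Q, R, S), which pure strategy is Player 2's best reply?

Compute Player 2's expected payoff from each pure strategy against the given mix.
P: (1/8)·8 + (1/4)·5 + (1/2)·8 + (1/8)·(-3) = 47/8
Q: (1/8)·4 + (1/4)·8 + (1/2)·7 + (1/8)·(-4) = 11/2
R: (1/8)·5 + (1/4)·1 + (1/2)·2 + (1/8)·1 = 2
S: (1/8)·(-5) + (1/4)·(-2) + (1/2)·3 + (1/8)·7 = 5/4
Highest expected payoff is 47/8, from P.

P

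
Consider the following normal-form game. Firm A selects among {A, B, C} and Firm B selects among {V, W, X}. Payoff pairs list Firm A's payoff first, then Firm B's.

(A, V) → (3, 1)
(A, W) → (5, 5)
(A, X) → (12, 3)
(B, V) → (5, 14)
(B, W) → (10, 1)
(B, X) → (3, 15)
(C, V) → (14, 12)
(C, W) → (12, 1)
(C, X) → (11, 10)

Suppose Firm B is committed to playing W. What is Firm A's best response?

C

With Firm B fixed at W, Firm A's payoffs are: A → 5, B → 10, C → 12.
The maximum is 12, achieved by C.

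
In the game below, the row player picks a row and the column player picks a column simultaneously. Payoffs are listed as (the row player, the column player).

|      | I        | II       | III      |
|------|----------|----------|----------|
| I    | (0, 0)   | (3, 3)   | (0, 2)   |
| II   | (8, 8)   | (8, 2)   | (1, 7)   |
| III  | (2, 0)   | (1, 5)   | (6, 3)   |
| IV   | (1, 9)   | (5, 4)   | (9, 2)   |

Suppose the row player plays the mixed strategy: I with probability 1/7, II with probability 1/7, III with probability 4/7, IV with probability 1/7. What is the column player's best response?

Compute the column player's expected payoff from each pure strategy against the given mix.
I: (1/7)·0 + (1/7)·8 + (4/7)·0 + (1/7)·9 = 17/7
II: (1/7)·3 + (1/7)·2 + (4/7)·5 + (1/7)·4 = 29/7
III: (1/7)·2 + (1/7)·7 + (4/7)·3 + (1/7)·2 = 23/7
Highest expected payoff is 29/7, from II.

II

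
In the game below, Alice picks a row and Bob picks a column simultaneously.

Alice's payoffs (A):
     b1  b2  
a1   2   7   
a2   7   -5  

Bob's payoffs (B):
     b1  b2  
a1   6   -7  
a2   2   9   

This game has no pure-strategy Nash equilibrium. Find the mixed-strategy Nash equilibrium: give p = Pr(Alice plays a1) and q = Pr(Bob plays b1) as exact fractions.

p = 7/20, q = 12/17

Each player's mixing probability is pinned down by making the *other* player indifferent.
Bob indifferent between b1 and b2: p·6 + (1−p)·2 = p·(-7) + (1−p)·9 ⟹ 2 + 4p = 9 + (-16)p ⟹ p = 7/20.
Alice indifferent between a1 and a2: q·2 + (1−q)·7 = q·7 + (1−q)·(-5) ⟹ 7 + (-5)q = (-5) + 12q ⟹ q = 12/17.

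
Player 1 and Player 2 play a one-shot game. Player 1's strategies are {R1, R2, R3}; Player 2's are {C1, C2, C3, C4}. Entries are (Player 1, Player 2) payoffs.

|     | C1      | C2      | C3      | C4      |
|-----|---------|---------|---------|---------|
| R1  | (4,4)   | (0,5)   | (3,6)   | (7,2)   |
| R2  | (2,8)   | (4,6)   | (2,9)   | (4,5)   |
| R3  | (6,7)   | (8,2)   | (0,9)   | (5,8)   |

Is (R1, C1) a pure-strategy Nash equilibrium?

No

Holding Player 2 at C1: Player 1 gets 4 from R1 but could get 6 by switching to R3. Player 1 has a profitable deviation.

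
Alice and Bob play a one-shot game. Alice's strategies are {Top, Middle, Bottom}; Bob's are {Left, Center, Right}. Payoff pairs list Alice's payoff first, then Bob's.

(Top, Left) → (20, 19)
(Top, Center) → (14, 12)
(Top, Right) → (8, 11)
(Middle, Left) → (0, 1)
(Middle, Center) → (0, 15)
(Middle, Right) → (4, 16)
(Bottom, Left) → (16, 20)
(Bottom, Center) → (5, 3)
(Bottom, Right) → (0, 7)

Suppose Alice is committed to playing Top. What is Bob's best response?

With Alice fixed at Top, Bob's payoffs are: Left → 19, Center → 12, Right → 11.
The maximum is 19, achieved by Left.

Left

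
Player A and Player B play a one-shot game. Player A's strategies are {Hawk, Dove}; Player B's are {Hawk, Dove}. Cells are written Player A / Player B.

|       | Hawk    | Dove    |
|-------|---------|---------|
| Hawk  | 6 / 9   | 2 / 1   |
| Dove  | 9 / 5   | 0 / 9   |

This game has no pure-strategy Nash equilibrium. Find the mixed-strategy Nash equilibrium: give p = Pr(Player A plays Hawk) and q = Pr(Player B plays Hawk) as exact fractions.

p = 1/3, q = 2/5

In a mixed NE each player is indifferent between their pure strategies, so the opponent's mix sets the indifference.
Player B indifferent between Hawk and Dove: p·9 + (1−p)·5 = p·1 + (1−p)·9 ⟹ 5 + 4p = 9 + (-8)p ⟹ p = 1/3.
Player A indifferent between Hawk and Dove: q·6 + (1−q)·2 = q·9 + (1−q)·0 ⟹ 2 + 4q = 0 + 9q ⟹ q = 2/5.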